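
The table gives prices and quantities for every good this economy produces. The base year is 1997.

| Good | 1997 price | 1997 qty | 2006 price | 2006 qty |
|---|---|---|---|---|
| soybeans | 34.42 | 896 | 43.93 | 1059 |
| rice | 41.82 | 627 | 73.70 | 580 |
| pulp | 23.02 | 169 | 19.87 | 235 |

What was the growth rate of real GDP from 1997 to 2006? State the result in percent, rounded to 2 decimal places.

Real GDP 1997 = Nominal GDP 1997 = 34.42·896 + 41.82·627 + 23.02·169 = 60951.84.
Real GDP 2006 (at 1997 prices) = 34.42·1059 + 41.82·580 + 23.02·235 = 66116.08.
Real growth = 66116.08/60951.84 − 1 = 0.0847.

8.47%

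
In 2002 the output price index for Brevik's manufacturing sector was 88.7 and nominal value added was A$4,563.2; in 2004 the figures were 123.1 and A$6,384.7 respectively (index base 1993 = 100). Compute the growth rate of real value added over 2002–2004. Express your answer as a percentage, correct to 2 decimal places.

Deflate each year: 2002 → 4563.2/0.887 = 5144.53; 2004 → 6384.7/1.231 = 5186.60.
So real value added changed by 5186.60/5144.53 − 1 = 0.0082, i.e. 0.82%.

0.82%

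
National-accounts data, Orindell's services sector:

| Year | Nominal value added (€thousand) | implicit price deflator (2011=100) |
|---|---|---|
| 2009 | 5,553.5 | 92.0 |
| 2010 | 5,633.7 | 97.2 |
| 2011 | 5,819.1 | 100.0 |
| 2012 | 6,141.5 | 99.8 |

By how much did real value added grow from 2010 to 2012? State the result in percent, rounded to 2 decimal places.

Real value added 2010 = 5633.7/0.972 = 5795.99.
Real value added 2012 = 6141.5/0.998 = 6153.81.
Change = 6153.81/5795.99 − 1 = 0.0617.

6.17%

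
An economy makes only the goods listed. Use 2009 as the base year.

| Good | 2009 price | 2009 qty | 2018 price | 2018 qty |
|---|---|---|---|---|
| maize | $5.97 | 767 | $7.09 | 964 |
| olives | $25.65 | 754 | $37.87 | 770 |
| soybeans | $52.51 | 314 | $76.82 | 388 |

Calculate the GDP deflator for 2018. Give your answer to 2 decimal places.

143.42

Nominal GDP 2018 = 7.09·964 + 37.87·770 + 76.82·388 = 65800.82.
Real GDP 2018 (at 2009 prices) = 5.97·964 + 25.65·770 + 52.51·388 = 45879.46.
Deflator = Nominal/Real × 100 = 65800.82/45879.46 × 100 = 143.421.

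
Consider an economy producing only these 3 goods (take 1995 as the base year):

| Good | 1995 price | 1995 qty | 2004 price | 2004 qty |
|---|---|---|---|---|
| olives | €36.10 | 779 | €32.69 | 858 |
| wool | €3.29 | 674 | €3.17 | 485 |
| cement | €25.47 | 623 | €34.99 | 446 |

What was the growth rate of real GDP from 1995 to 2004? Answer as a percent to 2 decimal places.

Real GDP 1995 = Nominal GDP 1995 = 36.10·779 + 3.29·674 + 25.47·623 = 46207.17.
Real GDP 2004 (at 1995 prices) = 36.10·858 + 3.29·485 + 25.47·446 = 43929.07.
Real growth = 43929.07/46207.17 − 1 = -0.0493.

-4.93%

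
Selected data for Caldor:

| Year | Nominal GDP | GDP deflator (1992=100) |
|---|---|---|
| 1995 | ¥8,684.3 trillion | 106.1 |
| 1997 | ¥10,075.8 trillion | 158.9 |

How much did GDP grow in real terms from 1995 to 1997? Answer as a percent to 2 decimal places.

Deflate each year: 1995 → 8684.3/1.061 = 8185.01; 1997 → 10075.8/1.589 = 6340.97.
So real GDP changed by 6340.97/8185.01 − 1 = -0.2253, i.e. -22.53%.

-22.53%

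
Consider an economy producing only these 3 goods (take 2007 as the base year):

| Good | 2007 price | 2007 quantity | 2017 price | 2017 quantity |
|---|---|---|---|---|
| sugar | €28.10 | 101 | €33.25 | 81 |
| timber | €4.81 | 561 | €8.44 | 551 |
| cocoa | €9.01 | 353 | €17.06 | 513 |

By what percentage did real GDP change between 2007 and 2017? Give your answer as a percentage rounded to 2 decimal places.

9.54%

Real GDP 2007 = Nominal GDP 2007 = 28.10·101 + 4.81·561 + 9.01·353 = 8717.04.
Real GDP 2017 (at 2007 prices) = 28.10·81 + 4.81·551 + 9.01·513 = 9548.54.
Real growth = 9548.54/8717.04 − 1 = 0.0954.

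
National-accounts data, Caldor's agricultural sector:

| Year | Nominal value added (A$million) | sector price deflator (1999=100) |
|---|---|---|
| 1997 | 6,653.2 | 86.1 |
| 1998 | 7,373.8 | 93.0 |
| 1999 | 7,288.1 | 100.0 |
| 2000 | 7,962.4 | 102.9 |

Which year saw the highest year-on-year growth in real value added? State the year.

1998: real = 7373.8/0.930 = 7928.82; growth vs 1997 (7727.29) = 2.61%.
1999: real = 7288.1/1.000 = 7288.10; growth vs 1998 (7928.82) = -8.08%.
2000: real = 7962.4/1.029 = 7738.00; growth vs 1999 (7288.10) = 6.17%.

2000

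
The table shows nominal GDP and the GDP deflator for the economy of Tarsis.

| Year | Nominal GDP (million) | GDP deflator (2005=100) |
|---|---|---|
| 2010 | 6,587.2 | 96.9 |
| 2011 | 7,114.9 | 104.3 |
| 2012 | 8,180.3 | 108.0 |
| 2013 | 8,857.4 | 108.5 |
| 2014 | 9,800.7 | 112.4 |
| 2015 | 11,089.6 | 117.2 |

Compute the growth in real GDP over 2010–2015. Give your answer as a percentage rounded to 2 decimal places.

Real GDP 2010 = 6587.2/0.969 = 6797.94.
Real GDP 2015 = 11089.6/1.172 = 9462.12.
Change = 9462.12/6797.94 − 1 = 0.3919.

39.19%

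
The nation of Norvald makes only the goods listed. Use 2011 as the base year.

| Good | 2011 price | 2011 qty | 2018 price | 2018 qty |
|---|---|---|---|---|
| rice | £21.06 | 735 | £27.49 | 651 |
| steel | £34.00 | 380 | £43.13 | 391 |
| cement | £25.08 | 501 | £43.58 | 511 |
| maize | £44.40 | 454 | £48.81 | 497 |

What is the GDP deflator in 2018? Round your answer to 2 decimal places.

131.35

Nominal GDP 2018 = 27.49·651 + 43.13·391 + 43.58·511 + 48.81·497 = 81287.77.
Real GDP 2018 (at 2011 prices) = 21.06·651 + 34.00·391 + 25.08·511 + 44.40·497 = 61886.74.
Deflator = Nominal/Real × 100 = 81287.77/61886.74 × 100 = 131.349.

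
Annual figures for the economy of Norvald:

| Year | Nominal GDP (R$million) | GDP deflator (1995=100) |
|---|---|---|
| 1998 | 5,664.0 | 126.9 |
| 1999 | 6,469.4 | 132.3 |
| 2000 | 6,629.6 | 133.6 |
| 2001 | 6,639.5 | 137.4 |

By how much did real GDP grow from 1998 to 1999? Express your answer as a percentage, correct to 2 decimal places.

9.56%

Real GDP 1998 = 5664.0/1.269 = 4463.36.
Real GDP 1999 = 6469.4/1.323 = 4889.95.
Change = 4889.95/4463.36 − 1 = 0.0956.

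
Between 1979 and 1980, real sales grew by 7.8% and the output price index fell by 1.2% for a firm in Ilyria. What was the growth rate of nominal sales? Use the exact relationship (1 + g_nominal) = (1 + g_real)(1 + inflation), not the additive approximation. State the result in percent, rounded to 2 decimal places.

(1 + g_nom) = (1 + g_real)(1 + π) = 1.0780 × 0.9880 = 1.06506.

6.51%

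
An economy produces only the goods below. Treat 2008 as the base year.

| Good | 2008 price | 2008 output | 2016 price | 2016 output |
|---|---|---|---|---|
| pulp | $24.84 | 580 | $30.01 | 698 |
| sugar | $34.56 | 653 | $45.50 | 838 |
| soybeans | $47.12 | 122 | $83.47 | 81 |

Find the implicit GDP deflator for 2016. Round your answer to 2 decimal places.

Nominal GDP 2016 = 30.01·698 + 45.50·838 + 83.47·81 = 65837.05.
Real GDP 2016 (at 2008 prices) = 24.84·698 + 34.56·838 + 47.12·81 = 50116.32.
Deflator = Nominal/Real × 100 = 65837.05/50116.32 × 100 = 131.368.

131.37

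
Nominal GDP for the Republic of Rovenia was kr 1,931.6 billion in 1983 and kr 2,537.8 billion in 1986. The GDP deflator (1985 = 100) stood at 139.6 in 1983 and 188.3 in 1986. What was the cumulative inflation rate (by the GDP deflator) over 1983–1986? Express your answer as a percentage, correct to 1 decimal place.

34.9%

Price-level change = 188.3 / 139.6 − 1 = 0.3489.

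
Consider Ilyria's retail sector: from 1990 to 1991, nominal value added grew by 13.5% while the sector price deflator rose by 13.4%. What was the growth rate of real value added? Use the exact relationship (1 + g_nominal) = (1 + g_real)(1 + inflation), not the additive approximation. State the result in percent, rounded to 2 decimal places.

(1 + g_nom) = (1 + g_real)(1 + π), so g_real = 1.1350 / 1.1340 − 1 = 0.00088.

0.09%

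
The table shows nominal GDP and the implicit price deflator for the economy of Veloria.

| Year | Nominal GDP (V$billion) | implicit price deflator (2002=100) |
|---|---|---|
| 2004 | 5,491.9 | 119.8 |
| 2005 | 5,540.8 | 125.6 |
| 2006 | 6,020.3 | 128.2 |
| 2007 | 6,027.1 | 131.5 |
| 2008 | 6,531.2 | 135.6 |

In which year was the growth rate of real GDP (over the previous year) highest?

2006

2005: real = 5540.8/1.256 = 4411.46; growth vs 2004 (4584.22) = -3.77%.
2006: real = 6020.3/1.282 = 4696.02; growth vs 2005 (4411.46) = 6.45%.
2007: real = 6027.1/1.315 = 4583.35; growth vs 2006 (4696.02) = -2.40%.
2008: real = 6531.2/1.356 = 4816.52; growth vs 2007 (4583.35) = 5.09%.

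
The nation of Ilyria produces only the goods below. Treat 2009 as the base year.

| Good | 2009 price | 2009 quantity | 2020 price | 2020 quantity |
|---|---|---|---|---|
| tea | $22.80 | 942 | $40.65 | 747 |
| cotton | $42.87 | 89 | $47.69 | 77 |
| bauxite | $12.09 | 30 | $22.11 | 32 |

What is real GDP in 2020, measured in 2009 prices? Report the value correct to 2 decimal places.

$20719.47

Real GDP 2020 = Σ (p_2009 × q_2020) = 22.80·747 + 42.87·77 + 12.09·32 = 20719.47.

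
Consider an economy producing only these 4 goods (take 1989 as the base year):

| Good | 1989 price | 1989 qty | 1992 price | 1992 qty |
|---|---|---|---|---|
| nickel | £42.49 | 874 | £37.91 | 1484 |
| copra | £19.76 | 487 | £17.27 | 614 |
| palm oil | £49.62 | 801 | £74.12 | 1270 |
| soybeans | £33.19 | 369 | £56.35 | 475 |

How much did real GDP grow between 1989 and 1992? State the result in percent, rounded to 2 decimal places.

Real GDP 1989 = Nominal GDP 1989 = 42.49·874 + 19.76·487 + 49.62·801 + 33.19·369 = 98752.11.
Real GDP 1992 (at 1989 prices) = 42.49·1484 + 19.76·614 + 49.62·1270 + 33.19·475 = 153970.45.
Real growth = 153970.45/98752.11 − 1 = 0.5592.

55.92%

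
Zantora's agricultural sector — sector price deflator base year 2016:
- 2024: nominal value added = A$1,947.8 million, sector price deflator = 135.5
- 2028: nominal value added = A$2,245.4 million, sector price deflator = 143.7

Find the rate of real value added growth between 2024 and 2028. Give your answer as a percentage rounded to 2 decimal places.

8.70%

Real value added 2024 = 1947.8 / 1.355 = 1437.49.
Real value added 2028 = 2245.4 / 1.437 = 1562.56.
Real growth = 1562.56 / 1437.49 − 1 = 0.0870.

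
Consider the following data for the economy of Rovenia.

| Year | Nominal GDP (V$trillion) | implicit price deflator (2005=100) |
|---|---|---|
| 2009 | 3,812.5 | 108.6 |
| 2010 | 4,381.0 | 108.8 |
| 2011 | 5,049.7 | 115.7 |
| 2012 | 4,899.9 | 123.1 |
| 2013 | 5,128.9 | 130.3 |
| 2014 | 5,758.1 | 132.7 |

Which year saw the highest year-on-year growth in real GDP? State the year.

2010: real = 4381.0/1.088 = 4026.65; growth vs 2009 (3510.59) = 14.70%.
2011: real = 5049.7/1.157 = 4364.48; growth vs 2010 (4026.65) = 8.39%.
2012: real = 4899.9/1.231 = 3980.42; growth vs 2011 (4364.48) = -8.80%.
2013: real = 5128.9/1.303 = 3936.22; growth vs 2012 (3980.42) = -1.11%.
2014: real = 5758.1/1.327 = 4339.19; growth vs 2013 (3936.22) = 10.24%.

2010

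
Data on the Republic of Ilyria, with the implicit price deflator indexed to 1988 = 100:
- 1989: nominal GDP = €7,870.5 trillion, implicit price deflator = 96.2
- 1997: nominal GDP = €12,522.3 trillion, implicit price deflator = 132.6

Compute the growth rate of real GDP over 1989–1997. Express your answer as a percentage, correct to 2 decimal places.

Deflate each year: 1989 → 7870.5/0.962 = 8181.39; 1997 → 12522.3/1.326 = 9443.67.
So real GDP changed by 9443.67/8181.39 − 1 = 0.1543, i.e. 15.43%.

15.43%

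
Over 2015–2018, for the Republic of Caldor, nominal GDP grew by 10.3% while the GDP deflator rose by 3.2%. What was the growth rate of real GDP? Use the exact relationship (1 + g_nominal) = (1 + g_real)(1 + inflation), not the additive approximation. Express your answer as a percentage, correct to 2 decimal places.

6.88%

(1 + g_nom) = (1 + g_real)(1 + π), so g_real = 1.1030 / 1.0320 − 1 = 0.06880.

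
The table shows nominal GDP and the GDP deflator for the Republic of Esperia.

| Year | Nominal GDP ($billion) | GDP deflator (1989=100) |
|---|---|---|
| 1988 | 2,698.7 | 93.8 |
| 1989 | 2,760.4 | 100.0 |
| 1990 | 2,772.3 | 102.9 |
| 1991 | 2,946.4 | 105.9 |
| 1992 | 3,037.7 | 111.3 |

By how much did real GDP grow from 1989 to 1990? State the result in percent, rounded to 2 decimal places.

Real GDP 1989 = 2760.4/1.000 = 2760.40.
Real GDP 1990 = 2772.3/1.029 = 2694.17.
Change = 2694.17/2760.40 − 1 = -0.0240.

-2.40%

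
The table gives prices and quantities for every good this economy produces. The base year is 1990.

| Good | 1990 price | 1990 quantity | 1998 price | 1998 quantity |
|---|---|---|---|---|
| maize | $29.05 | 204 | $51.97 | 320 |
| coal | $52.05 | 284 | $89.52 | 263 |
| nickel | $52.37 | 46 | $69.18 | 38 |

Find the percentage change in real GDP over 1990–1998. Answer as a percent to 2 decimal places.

8.04%

Real GDP 1990 = Nominal GDP 1990 = 29.05·204 + 52.05·284 + 52.37·46 = 23117.42.
Real GDP 1998 (at 1990 prices) = 29.05·320 + 52.05·263 + 52.37·38 = 24975.21.
Real growth = 24975.21/23117.42 − 1 = 0.0804.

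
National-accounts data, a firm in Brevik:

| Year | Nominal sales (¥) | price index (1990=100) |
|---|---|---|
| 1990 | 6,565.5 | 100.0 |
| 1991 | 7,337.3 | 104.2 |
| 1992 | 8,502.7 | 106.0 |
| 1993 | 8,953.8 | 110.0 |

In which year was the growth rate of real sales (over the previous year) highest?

1992

1991: real = 7337.3/1.042 = 7041.55; growth vs 1990 (6565.50) = 7.25%.
1992: real = 8502.7/1.060 = 8021.42; growth vs 1991 (7041.55) = 13.92%.
1993: real = 8953.8/1.100 = 8139.82; growth vs 1992 (8021.42) = 1.48%.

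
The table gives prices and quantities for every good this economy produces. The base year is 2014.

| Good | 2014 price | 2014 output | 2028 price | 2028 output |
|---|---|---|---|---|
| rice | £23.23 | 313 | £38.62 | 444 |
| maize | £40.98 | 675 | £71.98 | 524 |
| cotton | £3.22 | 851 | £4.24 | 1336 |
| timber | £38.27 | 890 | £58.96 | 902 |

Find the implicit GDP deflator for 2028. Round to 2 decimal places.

161.04

Nominal GDP 2028 = 38.62·444 + 71.98·524 + 4.24·1336 + 58.96·902 = 113711.36.
Real GDP 2028 (at 2014 prices) = 23.23·444 + 40.98·524 + 3.22·1336 + 38.27·902 = 70609.10.
Deflator = Nominal/Real × 100 = 113711.36/70609.10 × 100 = 161.043.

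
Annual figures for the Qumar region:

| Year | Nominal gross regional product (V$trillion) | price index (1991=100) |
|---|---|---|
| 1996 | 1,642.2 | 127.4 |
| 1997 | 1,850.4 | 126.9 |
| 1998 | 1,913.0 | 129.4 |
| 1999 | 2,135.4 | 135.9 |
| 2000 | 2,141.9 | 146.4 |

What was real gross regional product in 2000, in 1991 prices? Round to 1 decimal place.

Real gross regional product 2000 = 2141.9 / 1.464 = 1463.05.

V$1,463.0 trillion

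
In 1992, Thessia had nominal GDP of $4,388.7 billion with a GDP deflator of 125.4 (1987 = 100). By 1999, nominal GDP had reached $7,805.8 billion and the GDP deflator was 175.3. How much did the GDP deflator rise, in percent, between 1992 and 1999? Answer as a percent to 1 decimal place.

39.8%

Price-level change = 175.3 / 125.4 − 1 = 0.3979.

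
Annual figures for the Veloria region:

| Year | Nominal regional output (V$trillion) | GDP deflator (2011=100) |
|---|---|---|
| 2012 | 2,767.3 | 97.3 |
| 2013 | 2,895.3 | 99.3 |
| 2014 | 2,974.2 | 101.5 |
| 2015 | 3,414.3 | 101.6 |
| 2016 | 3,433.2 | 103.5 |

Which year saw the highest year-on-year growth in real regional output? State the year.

2013: real = 2895.3/0.993 = 2915.71; growth vs 2012 (2844.09) = 2.52%.
2014: real = 2974.2/1.015 = 2930.25; growth vs 2013 (2915.71) = 0.50%.
2015: real = 3414.3/1.016 = 3360.53; growth vs 2014 (2930.25) = 14.68%.
2016: real = 3433.2/1.035 = 3317.10; growth vs 2015 (3360.53) = -1.29%.

2015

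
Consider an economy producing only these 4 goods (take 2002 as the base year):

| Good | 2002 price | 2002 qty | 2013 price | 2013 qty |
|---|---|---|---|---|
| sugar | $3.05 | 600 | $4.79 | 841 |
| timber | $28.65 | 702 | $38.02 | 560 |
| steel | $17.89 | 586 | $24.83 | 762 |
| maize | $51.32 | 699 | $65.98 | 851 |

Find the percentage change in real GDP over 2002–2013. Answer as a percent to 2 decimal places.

Real GDP 2002 = Nominal GDP 2002 = 3.05·600 + 28.65·702 + 17.89·586 + 51.32·699 = 68298.52.
Real GDP 2013 (at 2002 prices) = 3.05·841 + 28.65·560 + 17.89·762 + 51.32·851 = 75914.55.
Real growth = 75914.55/68298.52 − 1 = 0.1115.

11.15%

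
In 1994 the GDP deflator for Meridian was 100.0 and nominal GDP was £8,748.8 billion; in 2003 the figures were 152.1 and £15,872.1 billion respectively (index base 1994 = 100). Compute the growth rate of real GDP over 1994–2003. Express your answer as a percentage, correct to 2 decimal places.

19.28%

Real GDP 1994 = 8748.8 / 1.000 = 8748.80.
Real GDP 2003 = 15872.1 / 1.521 = 10435.31.
Real growth = 10435.31 / 8748.80 − 1 = 0.1928.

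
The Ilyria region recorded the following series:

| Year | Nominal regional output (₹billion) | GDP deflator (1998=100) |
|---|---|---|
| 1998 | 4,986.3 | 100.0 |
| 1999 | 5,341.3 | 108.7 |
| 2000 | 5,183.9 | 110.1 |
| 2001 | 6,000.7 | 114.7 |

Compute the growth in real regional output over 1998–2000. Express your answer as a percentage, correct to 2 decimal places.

Real regional output 1998 = 4986.3/1.000 = 4986.30.
Real regional output 2000 = 5183.9/1.101 = 4708.36.
Change = 4708.36/4986.30 − 1 = -0.0557.

-5.57%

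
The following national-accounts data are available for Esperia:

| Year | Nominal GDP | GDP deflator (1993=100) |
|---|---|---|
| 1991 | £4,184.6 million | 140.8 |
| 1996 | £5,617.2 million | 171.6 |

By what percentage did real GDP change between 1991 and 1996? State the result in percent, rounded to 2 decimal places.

Deflate each year: 1991 → 4184.6/1.408 = 2972.02; 1996 → 5617.2/1.716 = 3273.43.
So real GDP changed by 3273.43/2972.02 − 1 = 0.1014, i.e. 10.14%.

10.14%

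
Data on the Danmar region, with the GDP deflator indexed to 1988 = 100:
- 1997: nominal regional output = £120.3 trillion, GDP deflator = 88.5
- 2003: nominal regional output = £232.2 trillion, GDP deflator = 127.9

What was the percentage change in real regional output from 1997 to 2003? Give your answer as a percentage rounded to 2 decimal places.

33.56%

Real regional output 1997 = 120.3 / 0.885 = 135.93.
Real regional output 2003 = 232.2 / 1.279 = 181.55.
Real growth = 181.55 / 135.93 − 1 = 0.3356.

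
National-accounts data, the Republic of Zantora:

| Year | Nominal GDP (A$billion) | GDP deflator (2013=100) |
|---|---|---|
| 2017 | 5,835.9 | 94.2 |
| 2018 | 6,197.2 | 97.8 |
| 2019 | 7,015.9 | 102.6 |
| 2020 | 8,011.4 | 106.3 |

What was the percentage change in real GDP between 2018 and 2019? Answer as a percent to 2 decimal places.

7.91%

Real GDP 2018 = 6197.2/0.978 = 6336.61.
Real GDP 2019 = 7015.9/1.026 = 6838.11.
Change = 6838.11/6336.61 − 1 = 0.0791.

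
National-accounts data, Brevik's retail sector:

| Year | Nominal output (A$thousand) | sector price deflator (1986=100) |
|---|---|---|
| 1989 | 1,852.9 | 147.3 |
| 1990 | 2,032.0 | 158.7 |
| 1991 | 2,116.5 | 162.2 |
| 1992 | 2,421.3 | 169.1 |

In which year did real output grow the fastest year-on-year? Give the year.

1992

1990: real = 2032.0/1.587 = 1280.40; growth vs 1989 (1257.91) = 1.79%.
1991: real = 2116.5/1.622 = 1304.87; growth vs 1990 (1280.40) = 1.91%.
1992: real = 2421.3/1.691 = 1431.87; growth vs 1991 (1304.87) = 9.73%.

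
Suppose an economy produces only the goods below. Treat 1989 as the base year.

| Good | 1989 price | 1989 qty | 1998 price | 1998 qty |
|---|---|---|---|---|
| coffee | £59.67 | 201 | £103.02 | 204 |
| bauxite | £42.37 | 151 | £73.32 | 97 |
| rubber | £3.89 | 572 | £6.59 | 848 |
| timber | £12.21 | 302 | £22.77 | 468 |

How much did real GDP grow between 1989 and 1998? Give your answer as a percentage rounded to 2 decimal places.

4.08%

Real GDP 1989 = Nominal GDP 1989 = 59.67·201 + 42.37·151 + 3.89·572 + 12.21·302 = 24304.04.
Real GDP 1998 (at 1989 prices) = 59.67·204 + 42.37·97 + 3.89·848 + 12.21·468 = 25295.57.
Real growth = 25295.57/24304.04 − 1 = 0.0408.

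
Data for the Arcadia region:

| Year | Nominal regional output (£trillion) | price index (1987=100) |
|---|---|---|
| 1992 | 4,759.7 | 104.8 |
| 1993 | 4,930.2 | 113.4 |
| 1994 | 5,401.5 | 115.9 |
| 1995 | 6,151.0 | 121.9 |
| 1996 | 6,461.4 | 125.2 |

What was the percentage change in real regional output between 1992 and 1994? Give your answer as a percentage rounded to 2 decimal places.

Real regional output 1992 = 4759.7/1.048 = 4541.70.
Real regional output 1994 = 5401.5/1.159 = 4660.48.
Change = 4660.48/4541.70 − 1 = 0.0262.

2.62%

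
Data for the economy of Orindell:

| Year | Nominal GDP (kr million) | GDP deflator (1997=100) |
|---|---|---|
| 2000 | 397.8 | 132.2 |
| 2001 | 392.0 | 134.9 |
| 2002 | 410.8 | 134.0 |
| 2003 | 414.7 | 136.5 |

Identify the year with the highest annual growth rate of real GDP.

2001: real = 392.0/1.349 = 290.59; growth vs 2000 (300.91) = -3.43%.
2002: real = 410.8/1.340 = 306.57; growth vs 2001 (290.59) = 5.50%.
2003: real = 414.7/1.365 = 303.81; growth vs 2002 (306.57) = -0.90%.

2002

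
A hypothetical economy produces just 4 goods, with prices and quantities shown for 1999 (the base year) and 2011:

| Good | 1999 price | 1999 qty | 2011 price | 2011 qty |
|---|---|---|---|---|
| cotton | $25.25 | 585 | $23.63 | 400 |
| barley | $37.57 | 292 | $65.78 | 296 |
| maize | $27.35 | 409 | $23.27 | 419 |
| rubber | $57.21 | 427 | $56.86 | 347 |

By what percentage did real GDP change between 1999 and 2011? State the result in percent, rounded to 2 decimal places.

Real GDP 1999 = Nominal GDP 1999 = 25.25·585 + 37.57·292 + 27.35·409 + 57.21·427 = 61356.51.
Real GDP 2011 (at 1999 prices) = 25.25·400 + 37.57·296 + 27.35·419 + 57.21·347 = 52532.24.
Real growth = 52532.24/61356.51 − 1 = -0.1438.

-14.38%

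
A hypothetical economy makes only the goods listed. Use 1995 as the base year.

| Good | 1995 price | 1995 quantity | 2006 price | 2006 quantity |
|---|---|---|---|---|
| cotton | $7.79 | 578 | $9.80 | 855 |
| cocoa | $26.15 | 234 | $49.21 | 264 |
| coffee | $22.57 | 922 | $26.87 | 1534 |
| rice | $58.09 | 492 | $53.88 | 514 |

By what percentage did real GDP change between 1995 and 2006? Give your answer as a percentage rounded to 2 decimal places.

Real GDP 1995 = Nominal GDP 1995 = 7.79·578 + 26.15·234 + 22.57·922 + 58.09·492 = 60011.54.
Real GDP 2006 (at 1995 prices) = 7.79·855 + 26.15·264 + 22.57·1534 + 58.09·514 = 78044.69.
Real growth = 78044.69/60011.54 − 1 = 0.3005.

30.05%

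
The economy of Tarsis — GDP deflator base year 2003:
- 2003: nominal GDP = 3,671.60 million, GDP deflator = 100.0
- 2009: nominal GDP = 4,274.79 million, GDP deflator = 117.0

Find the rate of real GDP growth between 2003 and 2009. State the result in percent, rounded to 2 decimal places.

-0.49%

Real GDP 2003 = 3671.60 / 1.000 = 3671.60.
Real GDP 2009 = 4274.79 / 1.170 = 3653.67.
Real growth = 3653.67 / 3671.60 − 1 = -0.0049.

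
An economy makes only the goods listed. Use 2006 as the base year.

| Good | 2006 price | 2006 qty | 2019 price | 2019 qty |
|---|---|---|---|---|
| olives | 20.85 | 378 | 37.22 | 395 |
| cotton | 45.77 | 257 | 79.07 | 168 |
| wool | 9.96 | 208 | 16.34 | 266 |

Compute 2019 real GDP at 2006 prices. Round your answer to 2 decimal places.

Real GDP 2019 = Σ (p_2006 × q_2019) = 20.85·395 + 45.77·168 + 9.96·266 = 18574.47.

18574.47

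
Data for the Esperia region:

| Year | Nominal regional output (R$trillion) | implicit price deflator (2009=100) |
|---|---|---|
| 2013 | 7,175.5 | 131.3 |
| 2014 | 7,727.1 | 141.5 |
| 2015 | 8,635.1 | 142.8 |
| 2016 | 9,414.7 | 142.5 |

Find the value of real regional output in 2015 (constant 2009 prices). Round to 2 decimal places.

R$6,046.99 trillion

Real regional output 2015 = 8635.1 / 1.428 = 6046.99.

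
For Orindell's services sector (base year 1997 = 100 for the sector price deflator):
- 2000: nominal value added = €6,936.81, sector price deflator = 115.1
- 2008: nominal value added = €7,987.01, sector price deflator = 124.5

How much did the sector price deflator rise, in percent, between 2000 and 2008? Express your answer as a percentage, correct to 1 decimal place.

Price-level change = 124.5 / 115.1 − 1 = 0.0817.

8.2%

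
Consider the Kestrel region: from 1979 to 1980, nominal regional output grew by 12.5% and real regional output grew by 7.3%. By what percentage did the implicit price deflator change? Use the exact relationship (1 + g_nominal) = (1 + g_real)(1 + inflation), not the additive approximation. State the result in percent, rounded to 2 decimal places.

4.85%

(1 + g_nom) = (1 + g_real)(1 + π), so π = 1.1250 / 1.0730 − 1 = 0.04846.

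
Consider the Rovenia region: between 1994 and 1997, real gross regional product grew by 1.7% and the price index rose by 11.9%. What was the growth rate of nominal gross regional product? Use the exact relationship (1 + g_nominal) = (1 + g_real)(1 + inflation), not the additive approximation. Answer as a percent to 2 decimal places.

13.80%

(1 + g_nom) = (1 + g_real)(1 + π) = 1.0170 × 1.1190 = 1.13802.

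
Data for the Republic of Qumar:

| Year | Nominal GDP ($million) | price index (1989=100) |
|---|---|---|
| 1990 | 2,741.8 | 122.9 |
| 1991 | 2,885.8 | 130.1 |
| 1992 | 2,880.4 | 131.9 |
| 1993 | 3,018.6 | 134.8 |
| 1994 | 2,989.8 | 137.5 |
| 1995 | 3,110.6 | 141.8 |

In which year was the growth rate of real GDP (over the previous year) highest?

1993

1991: real = 2885.8/1.301 = 2218.14; growth vs 1990 (2230.92) = -0.57%.
1992: real = 2880.4/1.319 = 2183.78; growth vs 1991 (2218.14) = -1.55%.
1993: real = 3018.6/1.348 = 2239.32; growth vs 1992 (2183.78) = 2.54%.
1994: real = 2989.8/1.375 = 2174.40; growth vs 1993 (2239.32) = -2.90%.
1995: real = 3110.6/1.418 = 2193.65; growth vs 1994 (2174.40) = 0.89%.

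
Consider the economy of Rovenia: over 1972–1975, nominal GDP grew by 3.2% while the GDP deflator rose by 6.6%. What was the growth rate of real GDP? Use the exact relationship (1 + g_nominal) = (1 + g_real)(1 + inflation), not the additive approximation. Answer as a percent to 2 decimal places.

-3.19%

(1 + g_nom) = (1 + g_real)(1 + π), so g_real = 1.0320 / 1.0660 − 1 = -0.03189.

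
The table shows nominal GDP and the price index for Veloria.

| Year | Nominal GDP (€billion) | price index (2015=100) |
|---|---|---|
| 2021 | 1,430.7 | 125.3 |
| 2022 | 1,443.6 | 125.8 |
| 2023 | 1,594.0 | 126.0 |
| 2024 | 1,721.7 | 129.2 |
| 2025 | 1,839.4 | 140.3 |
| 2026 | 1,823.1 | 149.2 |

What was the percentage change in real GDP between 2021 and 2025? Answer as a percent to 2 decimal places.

14.82%

Real GDP 2021 = 1430.7/1.253 = 1141.82.
Real GDP 2025 = 1839.4/1.403 = 1311.05.
Change = 1311.05/1141.82 − 1 = 0.1482.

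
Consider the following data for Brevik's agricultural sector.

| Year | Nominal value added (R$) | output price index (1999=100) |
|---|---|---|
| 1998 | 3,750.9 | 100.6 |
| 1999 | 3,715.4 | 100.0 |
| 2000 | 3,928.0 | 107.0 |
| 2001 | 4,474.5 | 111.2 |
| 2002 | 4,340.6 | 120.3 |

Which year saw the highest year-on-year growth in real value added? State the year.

2001

1999: real = 3715.4/1.000 = 3715.40; growth vs 1998 (3728.53) = -0.35%.
2000: real = 3928.0/1.070 = 3671.03; growth vs 1999 (3715.40) = -1.19%.
2001: real = 4474.5/1.112 = 4023.83; growth vs 2000 (3671.03) = 9.61%.
2002: real = 4340.6/1.203 = 3608.15; growth vs 2001 (4023.83) = -10.33%.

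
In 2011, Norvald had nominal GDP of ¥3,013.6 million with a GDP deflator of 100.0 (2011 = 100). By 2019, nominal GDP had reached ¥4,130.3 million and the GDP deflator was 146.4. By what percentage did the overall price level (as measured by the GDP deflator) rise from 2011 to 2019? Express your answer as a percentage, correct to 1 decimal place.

46.4%

Price-level change = 146.4 / 100.0 − 1 = 0.4640.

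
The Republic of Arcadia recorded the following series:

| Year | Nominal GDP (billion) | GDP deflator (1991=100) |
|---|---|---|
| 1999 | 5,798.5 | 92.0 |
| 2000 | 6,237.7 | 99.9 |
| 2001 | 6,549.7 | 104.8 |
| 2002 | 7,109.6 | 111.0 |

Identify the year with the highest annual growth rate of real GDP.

2000: real = 6237.7/0.999 = 6243.94; growth vs 1999 (6302.72) = -0.93%.
2001: real = 6549.7/1.048 = 6249.71; growth vs 2000 (6243.94) = 0.09%.
2002: real = 7109.6/1.110 = 6405.05; growth vs 2001 (6249.71) = 2.49%.

2002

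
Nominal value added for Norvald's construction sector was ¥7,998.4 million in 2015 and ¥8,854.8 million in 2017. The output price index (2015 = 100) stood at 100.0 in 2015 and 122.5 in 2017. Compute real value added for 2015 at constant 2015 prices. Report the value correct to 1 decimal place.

¥7,998.4 million

Real value added = Nominal / (output price index/100) = 7998.4 / 1.000 = 7998.40.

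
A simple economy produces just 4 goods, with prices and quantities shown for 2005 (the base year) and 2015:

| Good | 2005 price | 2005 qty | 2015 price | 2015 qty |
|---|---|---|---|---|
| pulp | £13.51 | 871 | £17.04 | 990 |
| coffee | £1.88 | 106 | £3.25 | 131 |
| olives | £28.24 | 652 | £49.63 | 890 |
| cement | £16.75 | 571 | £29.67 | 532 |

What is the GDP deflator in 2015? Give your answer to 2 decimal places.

Nominal GDP 2015 = 17.04·990 + 3.25·131 + 49.63·890 + 29.67·532 = 77250.49.
Real GDP 2015 (at 2005 prices) = 13.51·990 + 1.88·131 + 28.24·890 + 16.75·532 = 47665.78.
Deflator = Nominal/Real × 100 = 77250.49/47665.78 × 100 = 162.067.

162.07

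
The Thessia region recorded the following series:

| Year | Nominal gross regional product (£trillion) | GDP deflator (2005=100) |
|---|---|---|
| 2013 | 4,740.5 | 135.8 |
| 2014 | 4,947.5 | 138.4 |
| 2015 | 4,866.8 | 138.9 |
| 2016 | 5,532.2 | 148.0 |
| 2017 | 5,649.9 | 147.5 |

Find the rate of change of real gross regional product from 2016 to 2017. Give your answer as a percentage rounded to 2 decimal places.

2.47%

Real gross regional product 2016 = 5532.2/1.480 = 3737.97.
Real gross regional product 2017 = 5649.9/1.475 = 3830.44.
Change = 3830.44/3737.97 − 1 = 0.0247.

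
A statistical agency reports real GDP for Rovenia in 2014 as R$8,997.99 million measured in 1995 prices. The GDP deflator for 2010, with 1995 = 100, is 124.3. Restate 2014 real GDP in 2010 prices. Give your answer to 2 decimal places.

R$11,184.50 million

Real GDP in 2010 prices = Real GDP in 1995 prices × (P_2010/P_1995) = 8997.99 × 1.243 = 11184.50.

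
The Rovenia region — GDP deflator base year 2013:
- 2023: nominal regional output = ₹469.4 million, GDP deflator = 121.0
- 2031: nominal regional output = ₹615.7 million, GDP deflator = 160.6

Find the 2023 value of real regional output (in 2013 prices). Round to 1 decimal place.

Real regional output = Nominal / (GDP deflator/100) = 469.4 / 1.210 = 387.93.

₹387.9 million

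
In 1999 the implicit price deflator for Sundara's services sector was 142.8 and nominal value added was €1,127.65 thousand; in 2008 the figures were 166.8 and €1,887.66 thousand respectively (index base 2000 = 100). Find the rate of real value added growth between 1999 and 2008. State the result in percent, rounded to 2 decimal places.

43.31%

Real value added 1999 = 1127.65 / 1.428 = 789.67.
Real value added 2008 = 1887.66 / 1.668 = 1131.69.
Real growth = 1131.69 / 789.67 − 1 = 0.4331.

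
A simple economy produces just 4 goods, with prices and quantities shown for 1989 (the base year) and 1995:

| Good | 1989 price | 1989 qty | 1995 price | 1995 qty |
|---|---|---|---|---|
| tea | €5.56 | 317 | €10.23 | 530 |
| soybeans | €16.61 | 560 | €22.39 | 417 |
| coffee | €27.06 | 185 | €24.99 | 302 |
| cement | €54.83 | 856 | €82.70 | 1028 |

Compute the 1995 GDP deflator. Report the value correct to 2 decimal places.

Nominal GDP 1995 = 10.23·530 + 22.39·417 + 24.99·302 + 82.70·1028 = 107321.11.
Real GDP 1995 (at 1989 prices) = 5.56·530 + 16.61·417 + 27.06·302 + 54.83·1028 = 74410.53.
Deflator = Nominal/Real × 100 = 107321.11/74410.53 × 100 = 144.228.

144.23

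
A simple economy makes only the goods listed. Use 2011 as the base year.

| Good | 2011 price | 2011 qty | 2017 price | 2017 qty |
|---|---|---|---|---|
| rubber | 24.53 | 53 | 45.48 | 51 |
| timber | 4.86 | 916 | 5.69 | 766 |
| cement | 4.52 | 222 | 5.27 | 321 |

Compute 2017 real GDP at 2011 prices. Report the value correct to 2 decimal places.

Real GDP 2017 = Σ (p_2011 × q_2017) = 24.53·51 + 4.86·766 + 4.52·321 = 6424.71.

6424.71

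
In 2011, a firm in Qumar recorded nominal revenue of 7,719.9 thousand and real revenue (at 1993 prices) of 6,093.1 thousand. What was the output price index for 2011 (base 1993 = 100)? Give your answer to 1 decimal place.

output price index = (Nominal / Real) × 100 = 7719.9 / 6093.1 × 100 = 126.70.

126.7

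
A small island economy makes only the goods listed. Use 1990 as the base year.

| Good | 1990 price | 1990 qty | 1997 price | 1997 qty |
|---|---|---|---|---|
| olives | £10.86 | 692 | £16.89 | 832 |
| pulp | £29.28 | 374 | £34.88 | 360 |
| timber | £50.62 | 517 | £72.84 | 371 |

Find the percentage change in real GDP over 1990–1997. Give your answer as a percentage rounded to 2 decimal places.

Real GDP 1990 = Nominal GDP 1990 = 10.86·692 + 29.28·374 + 50.62·517 = 44636.38.
Real GDP 1997 (at 1990 prices) = 10.86·832 + 29.28·360 + 50.62·371 = 38356.34.
Real growth = 38356.34/44636.38 − 1 = -0.1407.

-14.07%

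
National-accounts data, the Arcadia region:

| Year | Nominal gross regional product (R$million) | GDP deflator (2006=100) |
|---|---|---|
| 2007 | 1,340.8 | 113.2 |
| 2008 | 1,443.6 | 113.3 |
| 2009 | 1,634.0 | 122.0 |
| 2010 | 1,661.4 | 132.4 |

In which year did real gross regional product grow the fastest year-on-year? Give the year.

2008

2008: real = 1443.6/1.133 = 1274.14; growth vs 2007 (1184.45) = 7.57%.
2009: real = 1634.0/1.220 = 1339.34; growth vs 2008 (1274.14) = 5.12%.
2010: real = 1661.4/1.324 = 1254.83; growth vs 2009 (1339.34) = -6.31%.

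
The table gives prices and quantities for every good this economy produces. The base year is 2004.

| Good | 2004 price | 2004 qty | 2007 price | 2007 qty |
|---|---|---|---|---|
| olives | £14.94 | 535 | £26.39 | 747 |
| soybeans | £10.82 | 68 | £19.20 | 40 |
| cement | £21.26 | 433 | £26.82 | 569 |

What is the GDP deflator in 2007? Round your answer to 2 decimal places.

150.87

Nominal GDP 2007 = 26.39·747 + 19.20·40 + 26.82·569 = 35741.91.
Real GDP 2007 (at 2004 prices) = 14.94·747 + 10.82·40 + 21.26·569 = 23689.92.
Deflator = Nominal/Real × 100 = 35741.91/23689.92 × 100 = 150.874.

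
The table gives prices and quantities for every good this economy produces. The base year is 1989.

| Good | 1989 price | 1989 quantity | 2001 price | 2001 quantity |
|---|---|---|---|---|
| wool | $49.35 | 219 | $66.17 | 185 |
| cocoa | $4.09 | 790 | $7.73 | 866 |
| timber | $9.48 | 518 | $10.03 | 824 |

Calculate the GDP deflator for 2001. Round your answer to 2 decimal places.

Nominal GDP 2001 = 66.17·185 + 7.73·866 + 10.03·824 = 27200.35.
Real GDP 2001 (at 1989 prices) = 49.35·185 + 4.09·866 + 9.48·824 = 20483.21.
Deflator = Nominal/Real × 100 = 27200.35/20483.21 × 100 = 132.793.

132.79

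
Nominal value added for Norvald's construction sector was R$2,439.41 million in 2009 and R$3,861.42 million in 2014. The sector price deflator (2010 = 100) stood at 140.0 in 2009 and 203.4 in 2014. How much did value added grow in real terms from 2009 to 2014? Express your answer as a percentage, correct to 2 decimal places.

Deflate each year: 2009 → 2439.41/1.400 = 1742.44; 2014 → 3861.42/2.034 = 1898.44.
So real value added changed by 1898.44/1742.44 − 1 = 0.0895, i.e. 8.95%.

8.95%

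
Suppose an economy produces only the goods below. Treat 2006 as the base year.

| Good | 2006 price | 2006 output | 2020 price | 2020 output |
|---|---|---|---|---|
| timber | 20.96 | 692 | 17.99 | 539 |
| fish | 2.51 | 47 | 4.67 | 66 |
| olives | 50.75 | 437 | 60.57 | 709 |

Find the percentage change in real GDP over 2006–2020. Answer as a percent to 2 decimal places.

Real GDP 2006 = Nominal GDP 2006 = 20.96·692 + 2.51·47 + 50.75·437 = 36800.04.
Real GDP 2020 (at 2006 prices) = 20.96·539 + 2.51·66 + 50.75·709 = 47444.85.
Real growth = 47444.85/36800.04 − 1 = 0.2893.

28.93%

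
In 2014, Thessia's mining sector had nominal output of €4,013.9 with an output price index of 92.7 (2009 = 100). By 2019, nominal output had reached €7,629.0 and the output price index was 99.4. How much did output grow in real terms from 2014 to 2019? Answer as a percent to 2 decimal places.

77.25%

Real output 2014 = 4013.9 / 0.927 = 4329.99.
Real output 2019 = 7629.0 / 0.994 = 7675.05.
Real growth = 7675.05 / 4329.99 − 1 = 0.7725.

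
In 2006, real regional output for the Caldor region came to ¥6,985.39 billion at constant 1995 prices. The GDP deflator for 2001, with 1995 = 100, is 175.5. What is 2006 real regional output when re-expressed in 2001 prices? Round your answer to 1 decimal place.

Real regional output in 2001 prices = Real regional output in 1995 prices × (P_2001/P_1995) = 6985.39 × 1.755 = 12259.36.

¥12,259.4 billion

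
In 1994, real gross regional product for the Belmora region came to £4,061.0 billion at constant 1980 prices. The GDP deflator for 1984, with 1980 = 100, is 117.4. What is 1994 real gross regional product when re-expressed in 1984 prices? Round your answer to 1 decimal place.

£4,767.6 billion

Real gross regional product in 1984 prices = Real gross regional product in 1980 prices × (P_1984/P_1980) = 4061.0 × 1.174 = 4767.61.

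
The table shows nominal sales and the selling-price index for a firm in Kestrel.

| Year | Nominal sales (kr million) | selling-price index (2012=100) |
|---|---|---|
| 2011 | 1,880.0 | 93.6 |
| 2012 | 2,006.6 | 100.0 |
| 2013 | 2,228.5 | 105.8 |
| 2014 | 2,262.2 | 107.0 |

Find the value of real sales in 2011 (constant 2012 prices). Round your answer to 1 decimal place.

kr 2,008.5 million

Real sales 2011 = 1880.0 / 0.936 = 2008.55.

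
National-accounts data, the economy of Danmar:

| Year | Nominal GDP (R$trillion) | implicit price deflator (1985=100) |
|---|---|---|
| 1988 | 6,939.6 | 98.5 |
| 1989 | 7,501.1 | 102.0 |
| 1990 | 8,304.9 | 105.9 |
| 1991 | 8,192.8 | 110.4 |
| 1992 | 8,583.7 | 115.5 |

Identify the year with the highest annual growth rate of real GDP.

1990

1989: real = 7501.1/1.020 = 7354.02; growth vs 1988 (7045.28) = 4.38%.
1990: real = 8304.9/1.059 = 7842.21; growth vs 1989 (7354.02) = 6.64%.
1991: real = 8192.8/1.104 = 7421.01; growth vs 1990 (7842.21) = -5.37%.
1992: real = 8583.7/1.155 = 7431.77; growth vs 1991 (7421.01) = 0.14%.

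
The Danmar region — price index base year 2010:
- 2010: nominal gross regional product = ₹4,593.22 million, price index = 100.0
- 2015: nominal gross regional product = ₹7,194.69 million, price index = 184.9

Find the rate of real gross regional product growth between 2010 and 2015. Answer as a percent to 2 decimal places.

Deflate each year: 2010 → 4593.22/1.000 = 4593.22; 2015 → 7194.69/1.849 = 3891.12.
So real gross regional product changed by 3891.12/4593.22 − 1 = -0.1529, i.e. -15.29%.

-15.29%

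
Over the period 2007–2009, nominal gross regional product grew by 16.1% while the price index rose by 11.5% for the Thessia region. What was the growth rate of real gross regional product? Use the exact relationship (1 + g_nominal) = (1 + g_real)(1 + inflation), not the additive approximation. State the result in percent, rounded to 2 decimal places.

4.13%

(1 + g_nom) = (1 + g_real)(1 + π), so g_real = 1.1610 / 1.1150 − 1 = 0.04126.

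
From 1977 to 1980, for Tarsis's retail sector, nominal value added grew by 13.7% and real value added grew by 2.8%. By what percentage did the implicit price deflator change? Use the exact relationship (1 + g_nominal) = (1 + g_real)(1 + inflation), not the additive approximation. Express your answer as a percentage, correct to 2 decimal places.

10.60%

(1 + g_nom) = (1 + g_real)(1 + π), so π = 1.1370 / 1.0280 − 1 = 0.10603.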